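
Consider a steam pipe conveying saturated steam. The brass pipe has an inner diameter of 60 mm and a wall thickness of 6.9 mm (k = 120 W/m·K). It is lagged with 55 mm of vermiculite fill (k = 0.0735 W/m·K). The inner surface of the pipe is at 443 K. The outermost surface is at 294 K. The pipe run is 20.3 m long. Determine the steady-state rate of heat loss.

Radial resistances (cylindrical: R_cond = ln(r_o/r_i)/(2πkL), R_conv = 1/(h·2πrL)):
R_brass pipe wall = ln(36.9/30)/(2π×120×20.3) = 1.353×10^-5 K/W
R_vermiculite fill = ln(91.9/36.9)/(2π×0.0735×20.3) = 0.09733 K/W
R_total = 0.09735 K/W
Q = ΔT/R_total = 149/0.09735

Q ≈ 1530 W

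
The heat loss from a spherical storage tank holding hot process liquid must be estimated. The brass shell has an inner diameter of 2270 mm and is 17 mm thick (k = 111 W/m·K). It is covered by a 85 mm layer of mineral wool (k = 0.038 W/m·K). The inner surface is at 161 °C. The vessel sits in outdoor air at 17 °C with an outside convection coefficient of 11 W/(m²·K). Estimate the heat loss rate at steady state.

Q ≈ 1110 W

Radial (spherical) resistances in series:
R_brass shell = (1/1.135 − 1/1.152)/(4π×111) = 9.321×10^-6 K/W
R_mineral wool = (1/1.152 − 1/1.237)/(4π×0.038) = 0.1249 K/W
R_outer film = 1/(h·4πr_o²) = 1/(11×4π×1.237²) = 0.004728 K/W
R_total = 0.1296 K/W
Q = ΔT/R_total = 144/0.1296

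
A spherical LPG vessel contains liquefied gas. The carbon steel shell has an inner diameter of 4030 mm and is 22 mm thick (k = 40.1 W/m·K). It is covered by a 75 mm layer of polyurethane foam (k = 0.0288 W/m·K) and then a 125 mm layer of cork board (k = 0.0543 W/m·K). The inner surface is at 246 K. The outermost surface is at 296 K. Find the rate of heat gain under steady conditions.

Q ≈ 575 W

Spherical conduction: R = (1/r_in − 1/r_out)/(4πk) per layer; series-sum.
R_carbon steel shell = (1/2.015 − 1/2.037)/(4π×40.1) = 1.064×10^-5 K/W
R_polyurethane foam = (1/2.037 − 1/2.112)/(4π×0.0288) = 0.04817 K/W
R_cork board = (1/2.112 − 1/2.237)/(4π×0.0543) = 0.03877 K/W
R_total = 0.08695 K/W
Q = ΔT/R_total = 50/0.08695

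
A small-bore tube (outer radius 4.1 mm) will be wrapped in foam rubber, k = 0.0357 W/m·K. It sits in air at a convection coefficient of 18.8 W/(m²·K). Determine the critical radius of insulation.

For a cylinder r_cr = k/h = 0.0357/18.8
r_cr = 1.9 mm; since the bare radius (4.1 mm) is above r_cr, any added insulation will reduce heat loss.

r_cr ≈ 1.9 mm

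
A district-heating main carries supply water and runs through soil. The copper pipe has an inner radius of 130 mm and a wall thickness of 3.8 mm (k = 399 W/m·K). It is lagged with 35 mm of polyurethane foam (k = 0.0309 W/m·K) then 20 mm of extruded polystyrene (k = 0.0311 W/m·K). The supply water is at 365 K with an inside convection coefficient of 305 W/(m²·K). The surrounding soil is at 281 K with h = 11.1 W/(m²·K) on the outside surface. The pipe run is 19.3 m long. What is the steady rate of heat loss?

Q ≈ 876 W

Radial resistances (cylindrical: R_cond = ln(r_o/r_i)/(2πkL), R_conv = 1/(h·2πrL)):
R_inner film = 1/(h_i·2πr₁L) = 1/(305×2π×0.13×19.3) = 2.08×10^-4 K/W
R_copper pipe wall = ln(133.8/130)/(2π×399×19.3) = 5.955×10^-7 K/W
R_polyurethane foam = ln(168.8/133.8)/(2π×0.0309×19.3) = 0.06201 K/W
R_extruded polystyrene = ln(188.8/168.8)/(2π×0.0311×19.3) = 0.02969 K/W
R_outer film = 1/(h_o·2πr_oL) = 1/(11.1×2π×0.1888×19.3) = 0.003935 K/W
R_total = 0.09585 K/W
Q = ΔT/R_total = 84/0.09585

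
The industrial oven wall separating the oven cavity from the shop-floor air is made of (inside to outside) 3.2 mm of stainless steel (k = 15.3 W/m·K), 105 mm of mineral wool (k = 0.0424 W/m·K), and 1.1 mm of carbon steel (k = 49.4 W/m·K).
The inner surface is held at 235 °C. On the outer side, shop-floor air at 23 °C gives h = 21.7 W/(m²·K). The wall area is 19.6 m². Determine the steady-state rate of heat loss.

Treating each layer as a thermal resistance in series:
R_stainless steel = L/(kA) = 0.0032/(15.3×19.6) = 1.067×10^-5 K/W
R_mineral wool = L/(kA) = 0.105/(0.0424×19.6) = 0.1263 K/W
R_carbon steel = L/(kA) = 0.0011/(49.4×19.6) = 1.136×10^-6 K/W
R_outer film = 1/(h_o·A) = 1/(21.7×19.6) = 0.002351 K/W
R_total = 0.1287 K/W
Q = ΔT / R_total = 212 / 0.1287

Q ≈ 1650 W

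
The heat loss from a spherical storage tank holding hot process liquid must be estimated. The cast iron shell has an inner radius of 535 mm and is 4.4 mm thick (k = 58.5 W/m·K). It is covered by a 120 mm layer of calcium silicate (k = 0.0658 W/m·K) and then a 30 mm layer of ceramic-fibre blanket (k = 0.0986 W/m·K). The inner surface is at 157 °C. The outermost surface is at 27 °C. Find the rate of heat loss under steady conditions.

Radial (spherical) resistances in series:
R_cast iron shell = (1/0.535 − 1/0.5394)/(4π×58.5) = 2.074×10^-5 K/W
R_calcium silicate = (1/0.5394 − 1/0.6594)/(4π×0.0658) = 0.408 K/W
R_ceramic-fibre blanket = (1/0.6594 − 1/0.6894)/(4π×0.0986) = 0.05326 K/W
R_total = 0.4613 K/W
Q = ΔT/R_total = 130/0.4613

Q ≈ 282 W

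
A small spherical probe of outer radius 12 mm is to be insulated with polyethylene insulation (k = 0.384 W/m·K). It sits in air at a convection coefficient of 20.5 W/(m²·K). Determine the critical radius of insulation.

For a sphere r_cr = 2k/h = 2×0.384/20.5
r_cr = 37.5 mm; since the bare radius (12 mm) is below r_cr, adding a thin layer of insulation will *increase* heat loss.

r_cr ≈ 37.5 mm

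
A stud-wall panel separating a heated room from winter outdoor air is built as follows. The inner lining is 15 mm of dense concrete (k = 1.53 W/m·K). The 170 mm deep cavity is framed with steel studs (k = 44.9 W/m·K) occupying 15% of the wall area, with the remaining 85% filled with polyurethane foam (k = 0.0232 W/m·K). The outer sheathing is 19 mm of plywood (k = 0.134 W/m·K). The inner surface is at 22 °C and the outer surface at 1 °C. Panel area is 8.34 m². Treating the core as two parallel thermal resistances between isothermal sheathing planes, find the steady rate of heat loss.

Sheathing layers in series; stud and cavity paths in parallel between them.
R_inner = 0.015/(1.53×8.34) = 0.001176 K/W
R_stud  = 0.17/(44.9×0.15×8.34) = 0.003027 K/W
R_cav   = 0.17/(0.0232×0.85×8.34) = 1.034 K/W
1/R_core = 1/R_stud + 1/R_cav → R_core = 0.003018 K/W
R_outer = 0.019/(0.134×8.34) = 0.017 K/W
R_total = 0.02119 K/W
Q = ΔT/R_total = 21/0.02119

Q ≈ 991 W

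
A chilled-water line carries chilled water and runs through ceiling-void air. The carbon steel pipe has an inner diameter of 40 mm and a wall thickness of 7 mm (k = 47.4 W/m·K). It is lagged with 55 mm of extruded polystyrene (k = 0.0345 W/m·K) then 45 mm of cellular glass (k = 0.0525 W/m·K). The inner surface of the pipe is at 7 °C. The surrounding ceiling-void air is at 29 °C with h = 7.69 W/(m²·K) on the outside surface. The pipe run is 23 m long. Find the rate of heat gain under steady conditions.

Per-layer cylindrical resistances, series-summed:
R_carbon steel pipe wall = ln(27/20)/(2π×47.4×23) = 4.381×10^-5 K/W
R_extruded polystyrene = ln(82/27)/(2π×0.0345×23) = 0.2228 K/W
R_cellular glass = ln(127/82)/(2π×0.0525×23) = 0.05766 K/W
R_outer film = 1/(h_o·2πr_oL) = 1/(7.69×2π×0.127×23) = 0.007085 K/W
R_total = 0.2876 K/W
Q = ΔT/R_total = 22/0.2876

Q ≈ 76.5 W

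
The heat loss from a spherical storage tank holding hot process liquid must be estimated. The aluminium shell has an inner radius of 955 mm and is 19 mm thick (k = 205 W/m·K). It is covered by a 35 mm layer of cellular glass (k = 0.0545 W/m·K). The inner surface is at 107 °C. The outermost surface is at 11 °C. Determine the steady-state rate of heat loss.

Q ≈ 1850 W

For a spherical shell R = (1/r₁ − 1/r₂)/(4πk); film R = 1/(h·4πr²). In series:
R_aluminium shell = (1/0.955 − 1/0.974)/(4π×205) = 7.929×10^-6 K/W
R_cellular glass = (1/0.974 − 1/1.009)/(4π×0.0545) = 0.052 K/W
R_total = 0.05201 K/W
Q = ΔT/R_total = 96/0.05201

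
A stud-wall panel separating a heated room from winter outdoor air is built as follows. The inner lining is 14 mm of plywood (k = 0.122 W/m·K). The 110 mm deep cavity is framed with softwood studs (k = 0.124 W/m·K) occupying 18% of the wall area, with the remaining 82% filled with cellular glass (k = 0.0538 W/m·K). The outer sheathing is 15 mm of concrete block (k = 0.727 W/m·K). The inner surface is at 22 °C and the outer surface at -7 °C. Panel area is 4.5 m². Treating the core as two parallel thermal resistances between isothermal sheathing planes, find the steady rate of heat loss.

Sheathing layers in series; stud and cavity paths in parallel between them.
R_inner = 0.014/(0.122×4.5) = 0.0255 K/W
R_stud  = 0.11/(0.124×0.18×4.5) = 1.095 K/W
R_cav   = 0.11/(0.0538×0.82×4.5) = 0.5541 K/W
1/R_core = 1/R_stud + 1/R_cav → R_core = 0.3679 K/W
R_outer = 0.015/(0.727×4.5) = 0.004585 K/W
R_total = 0.398 K/W
Q = ΔT/R_total = 29/0.398

Q ≈ 72.9 W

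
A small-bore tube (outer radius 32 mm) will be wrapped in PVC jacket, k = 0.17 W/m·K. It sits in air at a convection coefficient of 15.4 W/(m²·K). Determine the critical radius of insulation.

r_cr ≈ 11 mm

For a cylinder r_cr = k/h = 0.17/15.4
r_cr = 11 mm; since the bare radius (32 mm) is above r_cr, any added insulation will reduce heat loss.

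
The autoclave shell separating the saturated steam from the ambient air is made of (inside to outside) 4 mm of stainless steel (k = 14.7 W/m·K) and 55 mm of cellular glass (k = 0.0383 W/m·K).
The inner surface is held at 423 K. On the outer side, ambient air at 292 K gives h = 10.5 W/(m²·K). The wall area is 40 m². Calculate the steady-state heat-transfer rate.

Q ≈ 3420 W

Treating each layer as a thermal resistance in series:
R_stainless steel = L/(kA) = 0.004/(14.7×40) = 6.803×10^-6 K/W
R_cellular glass = L/(kA) = 0.055/(0.0383×40) = 0.0359 K/W
R_outer film = 1/(h_o·A) = 1/(10.5×40) = 0.002381 K/W
R_total = 0.03829 K/W
Q = ΔT / R_total = 131 / 0.03829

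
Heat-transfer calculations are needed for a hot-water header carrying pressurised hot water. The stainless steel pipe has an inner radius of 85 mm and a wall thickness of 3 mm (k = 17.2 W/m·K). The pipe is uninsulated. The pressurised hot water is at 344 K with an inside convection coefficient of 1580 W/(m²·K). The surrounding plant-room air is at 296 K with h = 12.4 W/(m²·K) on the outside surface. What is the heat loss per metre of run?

Cylindrical conduction, so R = ln(r₂/r₁)/(2πkL) per layer, in series:
R_inner film = 1/(h_i·2πr₁L) = 1/(1580×2π×0.085×1) = 0.001185 K/W
R_stainless steel pipe wall = ln(88/85)/(2π×17.2×1) = 3.21×10^-4 K/W
R_outer film = 1/(h_o·2πr_oL) = 1/(12.4×2π×0.088×1) = 0.1459 K/W
R_total = 0.1474 K/W
Q = ΔT/R_total = 48/0.1474

q′ ≈ 326 W/m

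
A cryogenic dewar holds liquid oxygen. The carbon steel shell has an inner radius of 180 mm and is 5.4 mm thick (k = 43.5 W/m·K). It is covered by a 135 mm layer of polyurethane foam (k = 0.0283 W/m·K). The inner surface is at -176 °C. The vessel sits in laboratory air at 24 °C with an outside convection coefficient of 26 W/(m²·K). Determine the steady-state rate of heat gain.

Spherical conduction: R = (1/r_in − 1/r_out)/(4πk) per layer; series-sum.
R_carbon steel shell = (1/0.18 − 1/0.1854)/(4π×43.5) = 2.96×10^-4 K/W
R_polyurethane foam = (1/0.1854 − 1/0.3204)/(4π×0.0283) = 6.391 K/W
R_outer film = 1/(h·4πr_o²) = 1/(26×4π×0.3204²) = 0.02981 K/W
R_total = 6.421 K/W
Q = ΔT/R_total = 200/6.421

Q ≈ 31.1 W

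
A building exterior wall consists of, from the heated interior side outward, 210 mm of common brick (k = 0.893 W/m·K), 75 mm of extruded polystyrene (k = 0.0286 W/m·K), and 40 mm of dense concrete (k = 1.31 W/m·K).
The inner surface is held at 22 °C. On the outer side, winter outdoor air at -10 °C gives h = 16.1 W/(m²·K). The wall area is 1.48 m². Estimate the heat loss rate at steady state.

Thermal resistances in series:
R_common brick = L/(kA) = 0.21/(0.893×1.48) = 0.1589 K/W
R_extruded polystyrene = L/(kA) = 0.075/(0.0286×1.48) = 1.772 K/W
R_dense concrete = L/(kA) = 0.04/(1.31×1.48) = 0.02063 K/W
R_outer film = 1/(h_o·A) = 1/(16.1×1.48) = 0.04197 K/W
R_total = 1.993 K/W
Q = ΔT / R_total = 32 / 1.993

Q ≈ 16.1 W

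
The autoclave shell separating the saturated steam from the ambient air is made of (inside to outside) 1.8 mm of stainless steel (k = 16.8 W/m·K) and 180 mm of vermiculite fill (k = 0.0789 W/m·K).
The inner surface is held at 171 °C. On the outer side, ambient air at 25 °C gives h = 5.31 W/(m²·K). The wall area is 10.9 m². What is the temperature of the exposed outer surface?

Treating each layer as a thermal resistance in series:
R_stainless steel = L/(kA) = 0.0018/(16.8×10.9) = 9.83×10^-6 K/W
R_vermiculite fill = L/(kA) = 0.18/(0.0789×10.9) = 0.2093 K/W
R_outer film = 1/(h_o·A) = 1/(5.31×10.9) = 0.01728 K/W
R_total = 0.2266 K/W;  Q = ΔT/R_total = 146/0.2266 = 644.3 W
T_interface = T_inner − Q·ΣR(inner→interface) = 171 − 644×0.2093

T ≈ 36.1 °C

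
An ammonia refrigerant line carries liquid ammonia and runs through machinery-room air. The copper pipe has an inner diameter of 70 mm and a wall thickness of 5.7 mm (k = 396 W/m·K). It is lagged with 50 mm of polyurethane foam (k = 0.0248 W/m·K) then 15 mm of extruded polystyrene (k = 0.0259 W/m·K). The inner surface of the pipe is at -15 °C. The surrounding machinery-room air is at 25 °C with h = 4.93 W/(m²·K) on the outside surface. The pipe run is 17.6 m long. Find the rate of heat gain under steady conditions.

Q ≈ 110 W

Radial resistances (cylindrical: R_cond = ln(r_o/r_i)/(2πkL), R_conv = 1/(h·2πrL)):
R_copper pipe wall = ln(40.7/35)/(2π×396×17.6) = 3.445×10^-6 K/W
R_polyurethane foam = ln(90.7/40.7)/(2π×0.0248×17.6) = 0.2922 K/W
R_extruded polystyrene = ln(105.7/90.7)/(2π×0.0259×17.6) = 0.05344 K/W
R_outer film = 1/(h_o·2πr_oL) = 1/(4.93×2π×0.1057×17.6) = 0.01735 K/W
R_total = 0.363 K/W
Q = ΔT/R_total = 40/0.363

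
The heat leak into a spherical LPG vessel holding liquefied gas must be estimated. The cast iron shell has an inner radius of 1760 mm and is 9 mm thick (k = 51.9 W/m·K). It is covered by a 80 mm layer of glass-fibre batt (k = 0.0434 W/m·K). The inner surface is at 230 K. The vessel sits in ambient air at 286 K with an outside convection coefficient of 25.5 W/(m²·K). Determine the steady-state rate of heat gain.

Spherical conduction: R = (1/r_in − 1/r_out)/(4πk) per layer; series-sum.
R_cast iron shell = (1/1.76 − 1/1.769)/(4π×51.9) = 4.432×10^-6 K/W
R_glass-fibre batt = (1/1.769 − 1/1.849)/(4π×0.0434) = 0.04485 K/W
R_outer film = 1/(h·4πr_o²) = 1/(25.5×4π×1.849²) = 9.128×10^-4 K/W
R_total = 0.04576 K/W
Q = ΔT/R_total = 56/0.04576

Q ≈ 1220 W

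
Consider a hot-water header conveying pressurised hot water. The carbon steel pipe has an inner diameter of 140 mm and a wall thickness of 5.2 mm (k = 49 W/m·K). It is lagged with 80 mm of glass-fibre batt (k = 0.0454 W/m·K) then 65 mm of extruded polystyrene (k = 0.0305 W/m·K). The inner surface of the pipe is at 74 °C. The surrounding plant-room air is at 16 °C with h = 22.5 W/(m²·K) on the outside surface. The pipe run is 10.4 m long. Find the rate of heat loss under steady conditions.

Cylindrical conduction, so R = ln(r₂/r₁)/(2πkL) per layer, in series:
R_carbon steel pipe wall = ln(75.2/70)/(2π×49×10.4) = 2.238×10^-5 K/W
R_glass-fibre batt = ln(155.2/75.2)/(2π×0.0454×10.4) = 0.2442 K/W
R_extruded polystyrene = ln(220.2/155.2)/(2π×0.0305×10.4) = 0.1755 K/W
R_outer film = 1/(h_o·2πr_oL) = 1/(22.5×2π×0.2202×10.4) = 0.003089 K/W
R_total = 0.4229 K/W
Q = ΔT/R_total = 58/0.4229

Q ≈ 137 W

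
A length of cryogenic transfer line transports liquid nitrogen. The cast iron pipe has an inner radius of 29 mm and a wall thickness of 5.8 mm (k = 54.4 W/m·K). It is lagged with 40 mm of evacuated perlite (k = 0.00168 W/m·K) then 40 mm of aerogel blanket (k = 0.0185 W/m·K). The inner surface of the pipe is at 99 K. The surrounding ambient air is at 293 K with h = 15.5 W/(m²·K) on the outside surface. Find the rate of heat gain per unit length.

q′ ≈ 2.54 W/m

Per-layer cylindrical resistances, series-summed:
R_cast iron pipe wall = ln(34.8/29)/(2π×54.4×1) = 5.334×10^-4 K/W
R_evacuated perlite = ln(74.8/34.8)/(2π×0.00168×1) = 72.49 K/W
R_aerogel blanket = ln(114.8/74.8)/(2π×0.0185×1) = 3.685 K/W
R_outer film = 1/(h_o·2πr_oL) = 1/(15.5×2π×0.1148×1) = 0.08944 K/W
R_total = 76.27 K/W
Q = ΔT/R_total = 194/76.27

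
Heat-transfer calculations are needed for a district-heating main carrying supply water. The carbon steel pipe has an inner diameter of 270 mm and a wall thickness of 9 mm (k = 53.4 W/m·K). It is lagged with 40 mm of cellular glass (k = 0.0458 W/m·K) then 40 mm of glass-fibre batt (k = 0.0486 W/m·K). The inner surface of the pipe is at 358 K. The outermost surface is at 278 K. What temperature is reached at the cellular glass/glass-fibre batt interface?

T ≈ 312 K

Radial resistances (cylindrical: R_cond = ln(r_o/r_i)/(2πkL), R_conv = 1/(h·2πrL)):
R_carbon steel pipe wall = ln(144/135)/(2π×53.4×1) = 1.924×10^-4 K/W
R_cellular glass = ln(184/144)/(2π×0.0458×1) = 0.8518 K/W
R_glass-fibre batt = ln(224/184)/(2π×0.0486×1) = 0.6442 K/W
R_total = 1.496 K/W
Q = ΔT/R_total = 80/1.496
Q = 53.5 W/m
T_interface = T_inner − Q·ΣR(inner→interface) = 358 − 53.5×0.852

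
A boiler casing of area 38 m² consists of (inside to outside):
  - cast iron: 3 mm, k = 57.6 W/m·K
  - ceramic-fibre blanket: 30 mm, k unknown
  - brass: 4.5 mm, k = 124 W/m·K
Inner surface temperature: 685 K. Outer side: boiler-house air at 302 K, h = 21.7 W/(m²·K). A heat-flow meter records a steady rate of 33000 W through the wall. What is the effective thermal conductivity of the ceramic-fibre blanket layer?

Treating each layer as a thermal resistance in series:
R_cast iron = L/(kA) = 0.003/(57.6×38) = 1.371×10^-6 K/W
R_brass = L/(kA) = 0.0045/(124×38) = 9.55×10^-7 K/W
R_outer film = 1/(h_o·A) = 1/(21.7×38) = 0.001213 K/W
Sum of known resistances R_other = 0.001215 K/W
Total R = ΔT/Q = 383/33000 = 0.01161 K/W
R_ceramic-fibre blanket = R_total − R_other = 0.01039 K/W
k = L/(R·A) = 0.03/(0.01039×38)

k ≈ 0.076 W/(m·K)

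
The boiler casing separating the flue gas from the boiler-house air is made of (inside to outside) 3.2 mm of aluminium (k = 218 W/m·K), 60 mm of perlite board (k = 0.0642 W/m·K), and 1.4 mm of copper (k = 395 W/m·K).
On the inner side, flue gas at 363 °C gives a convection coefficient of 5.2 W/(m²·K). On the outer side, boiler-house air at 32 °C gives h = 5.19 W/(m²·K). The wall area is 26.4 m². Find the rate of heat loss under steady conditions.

Model the wall as resistances in series:
R_inner film = 1/(h_i·A) = 1/(5.2×26.4) = 0.007284 K/W
R_aluminium = L/(kA) = 0.0032/(218×26.4) = 5.56×10^-7 K/W
R_perlite board = L/(kA) = 0.06/(0.0642×26.4) = 0.0354 K/W
R_copper = L/(kA) = 0.0014/(395×26.4) = 1.343×10^-7 K/W
R_outer film = 1/(h_o·A) = 1/(5.19×26.4) = 0.007298 K/W
R_total = 0.04998 K/W
Q = ΔT / R_total = 331 / 0.04998

Q ≈ 6620 W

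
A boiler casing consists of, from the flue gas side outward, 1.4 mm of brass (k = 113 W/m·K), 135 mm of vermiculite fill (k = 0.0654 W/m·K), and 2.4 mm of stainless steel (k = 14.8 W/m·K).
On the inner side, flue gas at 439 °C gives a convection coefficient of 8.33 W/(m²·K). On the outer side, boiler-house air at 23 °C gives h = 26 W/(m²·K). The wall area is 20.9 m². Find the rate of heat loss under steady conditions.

Q ≈ 3910 W

Thermal resistances in series:
R_inner film = 1/(h_i·A) = 1/(8.33×20.9) = 0.005744 K/W
R_brass = L/(kA) = 0.0014/(113×20.9) = 5.928×10^-7 K/W
R_vermiculite fill = L/(kA) = 0.135/(0.0654×20.9) = 0.09877 K/W
R_stainless steel = L/(kA) = 0.0024/(14.8×20.9) = 7.759×10^-6 K/W
R_outer film = 1/(h_o·A) = 1/(26×20.9) = 0.00184 K/W
R_total = 0.1064 K/W
Q = ΔT / R_total = 416 / 0.1064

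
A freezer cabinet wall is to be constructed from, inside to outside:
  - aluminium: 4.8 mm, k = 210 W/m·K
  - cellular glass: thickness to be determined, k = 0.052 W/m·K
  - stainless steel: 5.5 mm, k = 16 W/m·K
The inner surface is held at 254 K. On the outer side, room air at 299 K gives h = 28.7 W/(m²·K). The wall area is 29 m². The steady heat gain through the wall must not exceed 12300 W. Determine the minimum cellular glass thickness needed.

L ≈ 3.69 mm

Treating each layer as a thermal resistance in series:
R_aluminium = L/(kA) = 0.0048/(210×29) = 7.882×10^-7 K/W
R_stainless steel = L/(kA) = 0.0055/(16×29) = 1.185×10^-5 K/W
R_outer film = 1/(h_o·A) = 1/(28.7×29) = 0.001201 K/W
Sum of the known resistances R_other = 0.001214 K/W
Required total resistance R_tot = ΔT/Q_allow = 45/12300 = 0.003659 K/W
R_cellular glass = R_tot − R_other = 0.002444 K/W
L = R·k·A = 0.002444×0.052×29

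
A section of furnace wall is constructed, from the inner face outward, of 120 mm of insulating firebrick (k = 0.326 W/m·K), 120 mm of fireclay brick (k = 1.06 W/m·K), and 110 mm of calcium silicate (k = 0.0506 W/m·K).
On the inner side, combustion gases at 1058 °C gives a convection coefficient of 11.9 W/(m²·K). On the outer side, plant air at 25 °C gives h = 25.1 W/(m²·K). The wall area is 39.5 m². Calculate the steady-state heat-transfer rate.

Treating each layer as a thermal resistance in series:
R_inner film = 1/(h_i·A) = 1/(11.9×39.5) = 0.002127 K/W
R_insulating firebrick = L/(kA) = 0.12/(0.326×39.5) = 0.009319 K/W
R_fireclay brick = L/(kA) = 0.12/(1.06×39.5) = 0.002866 K/W
R_calcium silicate = L/(kA) = 0.11/(0.0506×39.5) = 0.05504 K/W
R_outer film = 1/(h_o·A) = 1/(25.1×39.5) = 0.001009 K/W
R_total = 0.07036 K/W
Q = ΔT / R_total = 1033 / 0.07036

Q ≈ 14700 W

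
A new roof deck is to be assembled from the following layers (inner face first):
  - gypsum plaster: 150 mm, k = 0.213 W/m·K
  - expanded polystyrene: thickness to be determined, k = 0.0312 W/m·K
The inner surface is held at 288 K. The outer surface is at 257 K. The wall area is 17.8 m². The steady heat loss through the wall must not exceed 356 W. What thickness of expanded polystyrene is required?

L ≈ 26.4 mm

Treating each layer as a thermal resistance in series:
R_gypsum plaster = L/(kA) = 0.15/(0.213×17.8) = 0.03956 K/W
Sum of the known resistances R_other = 0.03956 K/W
Required total resistance R_tot = ΔT/Q_allow = 31/356 = 0.08708 K/W
R_expanded polystyrene = R_tot − R_other = 0.04752 K/W
L = R·k·A = 0.04752×0.0312×17.8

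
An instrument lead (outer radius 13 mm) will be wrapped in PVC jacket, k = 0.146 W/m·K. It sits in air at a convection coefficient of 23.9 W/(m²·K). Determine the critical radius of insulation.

r_cr ≈ 6.11 mm

For a cylinder r_cr = k/h = 0.146/23.9
r_cr = 6.11 mm; since the bare radius (13 mm) is above r_cr, any added insulation will reduce heat loss.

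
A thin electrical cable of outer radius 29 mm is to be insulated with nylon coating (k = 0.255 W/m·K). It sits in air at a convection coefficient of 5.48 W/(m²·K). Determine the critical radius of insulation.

For a cylinder r_cr = k/h = 0.255/5.48
r_cr = 46.5 mm; since the bare radius (29 mm) is below r_cr, adding a thin layer of insulation will *increase* heat loss.

r_cr ≈ 46.5 mm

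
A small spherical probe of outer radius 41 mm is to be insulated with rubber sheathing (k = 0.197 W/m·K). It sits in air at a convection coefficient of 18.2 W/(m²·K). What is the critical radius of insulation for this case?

r_cr ≈ 21.6 mm

For a sphere r_cr = 2k/h = 2×0.197/18.2
r_cr = 21.6 mm; since the bare radius (41 mm) is above r_cr, any added insulation will reduce heat loss.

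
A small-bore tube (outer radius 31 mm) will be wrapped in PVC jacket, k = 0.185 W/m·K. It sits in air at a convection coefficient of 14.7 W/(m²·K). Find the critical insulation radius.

r_cr ≈ 12.6 mm

For a cylinder r_cr = k/h = 0.185/14.7
r_cr = 12.6 mm; since the bare radius (31 mm) is above r_cr, any added insulation will reduce heat loss.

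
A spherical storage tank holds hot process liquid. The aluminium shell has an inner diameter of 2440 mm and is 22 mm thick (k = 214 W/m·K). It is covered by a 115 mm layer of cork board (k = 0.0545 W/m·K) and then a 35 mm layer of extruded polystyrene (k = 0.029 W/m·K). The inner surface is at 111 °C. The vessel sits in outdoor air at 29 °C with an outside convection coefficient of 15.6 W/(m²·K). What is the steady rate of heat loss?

Q ≈ 536 W

Spherical conduction: R = (1/r_in − 1/r_out)/(4πk) per layer; series-sum.
R_aluminium shell = (1/1.22 − 1/1.242)/(4π×214) = 5.399×10^-6 K/W
R_cork board = (1/1.242 − 1/1.357)/(4π×0.0545) = 0.09963 K/W
R_extruded polystyrene = (1/1.357 − 1/1.392)/(4π×0.029) = 0.05084 K/W
R_outer film = 1/(h·4πr_o²) = 1/(15.6×4π×1.392²) = 0.002633 K/W
R_total = 0.1531 K/W
Q = ΔT/R_total = 82/0.1531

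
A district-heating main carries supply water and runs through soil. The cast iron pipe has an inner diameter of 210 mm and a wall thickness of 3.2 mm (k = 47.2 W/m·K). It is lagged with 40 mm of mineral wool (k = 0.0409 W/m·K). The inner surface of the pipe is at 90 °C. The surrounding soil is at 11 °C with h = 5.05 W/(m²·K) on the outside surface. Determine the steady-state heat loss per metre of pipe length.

Per-layer cylindrical resistances, series-summed:
R_cast iron pipe wall = ln(108.2/105)/(2π×47.2×1) = 1.012×10^-4 K/W
R_mineral wool = ln(148.2/108.2)/(2π×0.0409×1) = 1.224 K/W
R_outer film = 1/(h_o·2πr_oL) = 1/(5.05×2π×0.1482×1) = 0.2127 K/W
R_total = 1.437 K/W
Q = ΔT/R_total = 79/1.437

q′ ≈ 55 W/m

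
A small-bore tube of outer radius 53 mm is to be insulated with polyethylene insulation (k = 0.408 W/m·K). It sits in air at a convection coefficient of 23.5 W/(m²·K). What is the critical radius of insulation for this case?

r_cr ≈ 17.4 mm

For a cylinder r_cr = k/h = 0.408/23.5
r_cr = 17.4 mm; since the bare radius (53 mm) is above r_cr, any added insulation will reduce heat loss.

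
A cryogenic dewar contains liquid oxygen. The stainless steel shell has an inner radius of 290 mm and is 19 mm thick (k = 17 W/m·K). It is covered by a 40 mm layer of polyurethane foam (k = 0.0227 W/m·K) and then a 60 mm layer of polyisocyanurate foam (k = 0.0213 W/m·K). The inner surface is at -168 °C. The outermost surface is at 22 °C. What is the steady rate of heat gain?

Radial (spherical) resistances in series:
R_stainless steel shell = (1/0.29 − 1/0.309)/(4π×17) = 9.925×10^-4 K/W
R_polyurethane foam = (1/0.309 − 1/0.349)/(4π×0.0227) = 1.3 K/W
R_polyisocyanurate foam = (1/0.349 − 1/0.409)/(4π×0.0213) = 1.57 K/W
R_total = 2.872 K/W
Q = ΔT/R_total = 190/2.872

Q ≈ 66.2 W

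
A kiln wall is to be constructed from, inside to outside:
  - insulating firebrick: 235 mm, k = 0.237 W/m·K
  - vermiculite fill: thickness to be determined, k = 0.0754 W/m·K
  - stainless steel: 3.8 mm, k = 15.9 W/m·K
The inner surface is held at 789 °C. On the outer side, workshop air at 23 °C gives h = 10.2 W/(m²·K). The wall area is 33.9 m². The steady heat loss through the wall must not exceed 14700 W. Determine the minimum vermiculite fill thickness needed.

L ≈ 51 mm

Series thermal resistances:
R_insulating firebrick = L/(kA) = 0.235/(0.237×33.9) = 0.02925 K/W
R_stainless steel = L/(kA) = 0.0038/(15.9×33.9) = 7.05×10^-6 K/W
R_outer film = 1/(h_o·A) = 1/(10.2×33.9) = 0.002892 K/W
Sum of the known resistances R_other = 0.03215 K/W
Required total resistance R_tot = ΔT/Q_allow = 766/14700 = 0.05211 K/W
R_vermiculite fill = R_tot − R_other = 0.01996 K/W
L = R·k·A = 0.01996×0.0754×33.9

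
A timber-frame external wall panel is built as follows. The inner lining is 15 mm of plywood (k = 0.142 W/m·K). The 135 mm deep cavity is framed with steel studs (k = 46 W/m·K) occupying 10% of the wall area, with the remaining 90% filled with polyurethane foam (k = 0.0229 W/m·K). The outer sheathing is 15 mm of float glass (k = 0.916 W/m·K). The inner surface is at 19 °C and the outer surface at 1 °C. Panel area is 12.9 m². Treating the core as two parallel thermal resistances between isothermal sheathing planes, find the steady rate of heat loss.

Q ≈ 1540 W

Sheathing layers in series; stud and cavity paths in parallel between them.
R_inner = 0.015/(0.142×12.9) = 0.008189 K/W
R_stud  = 0.135/(46×0.1×12.9) = 0.002275 K/W
R_cav   = 0.135/(0.0229×0.9×12.9) = 0.5078 K/W
1/R_core = 1/R_stud + 1/R_cav → R_core = 0.002265 K/W
R_outer = 0.015/(0.916×12.9) = 0.001269 K/W
R_total = 0.01172 K/W
Q = ΔT/R_total = 18/0.01172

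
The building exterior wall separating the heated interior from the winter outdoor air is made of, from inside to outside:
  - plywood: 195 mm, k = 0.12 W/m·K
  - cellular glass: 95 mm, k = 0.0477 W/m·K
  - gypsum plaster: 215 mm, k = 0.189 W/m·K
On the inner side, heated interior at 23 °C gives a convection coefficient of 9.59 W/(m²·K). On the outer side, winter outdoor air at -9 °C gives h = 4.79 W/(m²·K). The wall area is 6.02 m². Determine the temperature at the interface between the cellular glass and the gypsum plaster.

Model the wall as resistances in series:
R_inner film = 1/(h_i·A) = 1/(9.59×6.02) = 0.01732 K/W
R_plywood = L/(kA) = 0.195/(0.12×6.02) = 0.2699 K/W
R_cellular glass = L/(kA) = 0.095/(0.0477×6.02) = 0.3308 K/W
R_gypsum plaster = L/(kA) = 0.215/(0.189×6.02) = 0.189 K/W
R_outer film = 1/(h_o·A) = 1/(4.79×6.02) = 0.03468 K/W
R_total = 0.8417 K/W;  Q = ΔT/R_total = 32/0.8417 = 38.02 W
T_interface = T_inner − Q·ΣR(inner→interface) = 23 − 38×0.6181

T ≈ -0.498 °C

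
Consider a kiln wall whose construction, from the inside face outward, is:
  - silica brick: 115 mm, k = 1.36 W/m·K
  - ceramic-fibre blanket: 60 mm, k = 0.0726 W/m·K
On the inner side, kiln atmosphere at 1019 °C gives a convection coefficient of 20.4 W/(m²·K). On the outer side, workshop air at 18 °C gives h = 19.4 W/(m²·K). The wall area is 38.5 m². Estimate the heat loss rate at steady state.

Q ≈ 38100 W

Treating each layer as a thermal resistance in series:
R_inner film = 1/(h_i·A) = 1/(20.4×38.5) = 0.001273 K/W
R_silica brick = L/(kA) = 0.115/(1.36×38.5) = 0.002196 K/W
R_ceramic-fibre blanket = L/(kA) = 0.06/(0.0726×38.5) = 0.02147 K/W
R_outer film = 1/(h_o·A) = 1/(19.4×38.5) = 0.001339 K/W
R_total = 0.02627 K/W
Q = ΔT / R_total = 1001 / 0.02627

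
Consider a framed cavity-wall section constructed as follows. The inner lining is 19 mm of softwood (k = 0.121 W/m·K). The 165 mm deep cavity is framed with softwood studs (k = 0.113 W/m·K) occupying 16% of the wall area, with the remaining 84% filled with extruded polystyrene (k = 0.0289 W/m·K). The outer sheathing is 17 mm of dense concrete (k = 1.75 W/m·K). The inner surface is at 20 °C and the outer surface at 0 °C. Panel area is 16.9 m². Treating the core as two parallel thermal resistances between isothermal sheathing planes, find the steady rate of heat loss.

Sheathing layers in series; stud and cavity paths in parallel between them.
R_inner = 0.019/(0.121×16.9) = 0.009291 K/W
R_stud  = 0.165/(0.113×0.16×16.9) = 0.54 K/W
R_cav   = 0.165/(0.0289×0.84×16.9) = 0.4022 K/W
1/R_core = 1/R_stud + 1/R_cav → R_core = 0.2305 K/W
R_outer = 0.017/(1.75×16.9) = 5.748×10^-4 K/W
R_total = 0.2404 K/W
Q = ΔT/R_total = 20/0.2404

Q ≈ 83.2 W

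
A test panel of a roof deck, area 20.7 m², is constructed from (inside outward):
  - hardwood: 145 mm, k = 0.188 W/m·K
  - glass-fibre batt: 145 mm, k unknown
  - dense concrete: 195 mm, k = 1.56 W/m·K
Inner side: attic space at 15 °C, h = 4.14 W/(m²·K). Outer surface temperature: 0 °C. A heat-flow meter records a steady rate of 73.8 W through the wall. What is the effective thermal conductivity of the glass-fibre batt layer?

k ≈ 0.0472 W/(m·K)

Series thermal resistances:
R_inner film = 1/(h_i·A) = 1/(4.14×20.7) = 0.01167 K/W
R_hardwood = L/(kA) = 0.145/(0.188×20.7) = 0.03726 K/W
R_dense concrete = L/(kA) = 0.195/(1.56×20.7) = 0.006039 K/W
Sum of known resistances R_other = 0.05497 K/W
Total R = ΔT/Q = 15/73.8 = 0.2033 K/W
R_glass-fibre batt = R_total − R_other = 0.1483 K/W
k = L/(R·A) = 0.145/(0.1483×20.7)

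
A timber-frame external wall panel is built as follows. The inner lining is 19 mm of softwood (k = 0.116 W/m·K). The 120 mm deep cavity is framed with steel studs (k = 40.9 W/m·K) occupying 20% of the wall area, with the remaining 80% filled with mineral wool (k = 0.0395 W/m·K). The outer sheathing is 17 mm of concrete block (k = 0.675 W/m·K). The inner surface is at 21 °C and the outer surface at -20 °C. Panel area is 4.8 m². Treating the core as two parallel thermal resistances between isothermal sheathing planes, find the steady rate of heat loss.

Q ≈ 967 W

Sheathing layers in series; stud and cavity paths in parallel between them.
R_inner = 0.019/(0.116×4.8) = 0.03412 K/W
R_stud  = 0.12/(40.9×0.2×4.8) = 0.003056 K/W
R_cav   = 0.12/(0.0395×0.8×4.8) = 0.7911 K/W
1/R_core = 1/R_stud + 1/R_cav → R_core = 0.003044 K/W
R_outer = 0.017/(0.675×4.8) = 0.005247 K/W
R_total = 0.04241 K/W
Q = ΔT/R_total = 41/0.04241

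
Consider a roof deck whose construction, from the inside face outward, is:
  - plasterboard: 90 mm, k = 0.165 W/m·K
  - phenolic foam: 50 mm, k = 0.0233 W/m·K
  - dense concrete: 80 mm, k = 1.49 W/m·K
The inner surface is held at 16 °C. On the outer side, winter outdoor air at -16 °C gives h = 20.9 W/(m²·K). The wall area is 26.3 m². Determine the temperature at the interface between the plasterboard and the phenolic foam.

T ≈ 9.75 °C

Treating each layer as a thermal resistance in series:
R_plasterboard = L/(kA) = 0.09/(0.165×26.3) = 0.02074 K/W
R_phenolic foam = L/(kA) = 0.05/(0.0233×26.3) = 0.08159 K/W
R_dense concrete = L/(kA) = 0.08/(1.49×26.3) = 0.002041 K/W
R_outer film = 1/(h_o·A) = 1/(20.9×26.3) = 0.001819 K/W
R_total = 0.1062 K/W;  Q = ΔT/R_total = 32/0.1062 = 301.3 W
T_interface = T_inner − Q·ΣR(inner→interface) = 16 − 301×0.02074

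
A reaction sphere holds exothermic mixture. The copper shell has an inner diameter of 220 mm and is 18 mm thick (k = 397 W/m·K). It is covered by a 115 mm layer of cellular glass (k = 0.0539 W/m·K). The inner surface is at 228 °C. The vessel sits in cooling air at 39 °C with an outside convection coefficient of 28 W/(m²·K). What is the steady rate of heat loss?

Q ≈ 34.3 W

For a spherical shell R = (1/r₁ − 1/r₂)/(4πk); film R = 1/(h·4πr²). In series:
R_copper shell = (1/0.11 − 1/0.128)/(4π×397) = 2.563×10^-4 K/W
R_cellular glass = (1/0.128 − 1/0.243)/(4π×0.0539) = 5.459 K/W
R_outer film = 1/(h·4πr_o²) = 1/(28×4π×0.243²) = 0.04813 K/W
R_total = 5.507 K/W
Q = ΔT/R_total = 189/5.507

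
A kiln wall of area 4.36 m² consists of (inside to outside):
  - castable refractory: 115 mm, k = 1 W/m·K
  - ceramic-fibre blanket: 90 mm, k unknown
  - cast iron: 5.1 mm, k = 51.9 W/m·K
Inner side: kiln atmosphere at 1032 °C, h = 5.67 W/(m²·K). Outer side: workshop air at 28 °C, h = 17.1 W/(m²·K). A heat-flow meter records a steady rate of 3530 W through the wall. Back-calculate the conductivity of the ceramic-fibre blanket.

Model the wall as resistances in series:
R_inner film = 1/(h_i·A) = 1/(5.67×4.36) = 0.04045 K/W
R_castable refractory = L/(kA) = 0.115/(1×4.36) = 0.02638 K/W
R_cast iron = L/(kA) = 0.0051/(51.9×4.36) = 2.254×10^-5 K/W
R_outer film = 1/(h_o·A) = 1/(17.1×4.36) = 0.01341 K/W
Sum of known resistances R_other = 0.08026 K/W
Total R = ΔT/Q = 1004/3530 = 0.2844 K/W
R_ceramic-fibre blanket = R_total − R_other = 0.2042 K/W
k = L/(R·A) = 0.09/(0.2042×4.36)

k ≈ 0.101 W/(m·K)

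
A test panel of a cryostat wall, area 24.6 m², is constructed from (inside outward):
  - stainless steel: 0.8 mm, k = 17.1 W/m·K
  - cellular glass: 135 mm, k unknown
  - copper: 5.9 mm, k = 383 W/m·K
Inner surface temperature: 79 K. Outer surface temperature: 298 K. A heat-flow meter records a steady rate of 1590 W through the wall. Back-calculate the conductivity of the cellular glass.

k ≈ 0.0398 W/(m·K)

Using the resistance-network approach (series):
R_stainless steel = L/(kA) = 0.0008/(17.1×24.6) = 1.902×10^-6 K/W
R_copper = L/(kA) = 0.0059/(383×24.6) = 6.262×10^-7 K/W
Sum of known resistances R_other = 2.528×10^-6 K/W
Total R = ΔT/Q = 219/1590 = 0.1377 K/W
R_cellular glass = R_total − R_other = 0.1377 K/W
k = L/(R·A) = 0.135/(0.1377×24.6)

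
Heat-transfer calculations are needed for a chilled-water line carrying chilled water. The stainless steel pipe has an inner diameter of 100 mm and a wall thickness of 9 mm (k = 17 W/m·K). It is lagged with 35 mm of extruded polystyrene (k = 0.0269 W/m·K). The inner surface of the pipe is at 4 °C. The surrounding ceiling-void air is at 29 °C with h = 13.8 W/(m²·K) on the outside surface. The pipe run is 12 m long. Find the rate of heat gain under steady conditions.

For a radial system each layer contributes R = ln(r_out/r_in)/(2πkL); films add R = 1/(hA).
R_stainless steel pipe wall = ln(59/50)/(2π×17×12) = 1.291×10^-4 K/W
R_extruded polystyrene = ln(94/59)/(2π×0.0269×12) = 0.2296 K/W
R_outer film = 1/(h_o·2πr_oL) = 1/(13.8×2π×0.094×12) = 0.01022 K/W
R_total = 0.24 K/W
Q = ΔT/R_total = 25/0.24

Q ≈ 104 W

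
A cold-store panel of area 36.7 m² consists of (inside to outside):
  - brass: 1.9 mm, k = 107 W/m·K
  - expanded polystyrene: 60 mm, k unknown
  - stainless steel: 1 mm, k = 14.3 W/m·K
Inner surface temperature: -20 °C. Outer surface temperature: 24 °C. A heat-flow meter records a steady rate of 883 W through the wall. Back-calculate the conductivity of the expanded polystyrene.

Using the resistance-network approach (series):
R_brass = L/(kA) = 0.0019/(107×36.7) = 4.838×10^-7 K/W
R_stainless steel = L/(kA) = 0.001/(14.3×36.7) = 1.905×10^-6 K/W
Sum of known resistances R_other = 2.389×10^-6 K/W
Total R = ΔT/Q = 44/883 = 0.04983 K/W
R_expanded polystyrene = R_total − R_other = 0.04983 K/W
k = L/(R·A) = 0.06/(0.04983×36.7)

k ≈ 0.0328 W/(m·K)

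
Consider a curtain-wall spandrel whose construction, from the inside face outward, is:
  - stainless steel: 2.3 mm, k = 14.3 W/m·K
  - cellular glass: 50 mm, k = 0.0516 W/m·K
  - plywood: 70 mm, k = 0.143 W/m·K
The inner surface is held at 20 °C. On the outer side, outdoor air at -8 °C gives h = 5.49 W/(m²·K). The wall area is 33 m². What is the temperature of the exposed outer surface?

Series thermal resistances:
R_stainless steel = L/(kA) = 0.0023/(14.3×33) = 4.874×10^-6 K/W
R_cellular glass = L/(kA) = 0.05/(0.0516×33) = 0.02936 K/W
R_plywood = L/(kA) = 0.07/(0.143×33) = 0.01483 K/W
R_outer film = 1/(h_o·A) = 1/(5.49×33) = 0.00552 K/W
R_total = 0.04972 K/W;  Q = ΔT/R_total = 28/0.04972 = 563.1 W
T_interface = T_inner − Q·ΣR(inner→interface) = 20 − 563×0.0442

T ≈ -4.89 °C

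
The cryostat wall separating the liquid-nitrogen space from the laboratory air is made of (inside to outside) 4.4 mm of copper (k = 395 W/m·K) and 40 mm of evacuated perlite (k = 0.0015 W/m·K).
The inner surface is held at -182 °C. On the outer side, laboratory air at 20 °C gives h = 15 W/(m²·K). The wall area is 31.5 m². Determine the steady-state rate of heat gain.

Q ≈ 238 W

Treating each layer as a thermal resistance in series:
R_copper = L/(kA) = 0.0044/(395×31.5) = 3.536×10^-7 K/W
R_evacuated perlite = L/(kA) = 0.04/(0.0015×31.5) = 0.8466 K/W
R_outer film = 1/(h_o·A) = 1/(15×31.5) = 0.002116 K/W
R_total = 0.8487 K/W
Q = ΔT / R_total = 202 / 0.8487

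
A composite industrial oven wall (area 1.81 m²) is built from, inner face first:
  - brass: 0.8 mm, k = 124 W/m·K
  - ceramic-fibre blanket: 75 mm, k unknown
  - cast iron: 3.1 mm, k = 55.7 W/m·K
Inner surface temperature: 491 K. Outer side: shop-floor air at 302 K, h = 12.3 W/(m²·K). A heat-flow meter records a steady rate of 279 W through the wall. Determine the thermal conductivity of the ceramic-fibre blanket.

Series thermal resistances:
R_brass = L/(kA) = 0.0008/(124×1.81) = 3.564×10^-6 K/W
R_cast iron = L/(kA) = 0.0031/(55.7×1.81) = 3.075×10^-5 K/W
R_outer film = 1/(h_o·A) = 1/(12.3×1.81) = 0.04492 K/W
Sum of known resistances R_other = 0.04495 K/W
Total R = ΔT/Q = 189/279 = 0.6774 K/W
R_ceramic-fibre blanket = R_total − R_other = 0.6325 K/W
k = L/(R·A) = 0.075/(0.6325×1.81)

k ≈ 0.0655 W/(m·K)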